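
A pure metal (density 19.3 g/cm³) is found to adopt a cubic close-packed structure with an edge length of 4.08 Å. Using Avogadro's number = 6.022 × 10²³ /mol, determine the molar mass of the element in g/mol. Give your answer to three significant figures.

An FCC cell has Z = 4 atoms; a = 4.080 × 10^-8 cm.
M = ρ·N_A·a³/Z = 19.3 × 6.022 × 10²³ × 6.792 × 10^-23 / 4 = 197 g/mol.

197 g/mol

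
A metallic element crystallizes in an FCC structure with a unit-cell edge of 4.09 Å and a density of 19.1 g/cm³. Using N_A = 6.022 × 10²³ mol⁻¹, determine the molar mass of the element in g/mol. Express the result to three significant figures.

197 g/mol

An FCC cell has Z = 4 atoms; a = 4.090 × 10^-8 cm.
M = ρ·N_A·a³/Z = 19.1 × 6.022 × 10²³ × 6.842 × 10^-23 / 4 = 197 g/mol.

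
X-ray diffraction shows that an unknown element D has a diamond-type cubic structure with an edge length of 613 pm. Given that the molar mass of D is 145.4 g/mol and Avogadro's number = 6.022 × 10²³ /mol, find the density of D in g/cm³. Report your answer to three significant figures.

8.39 g/cm³

A diamond cubic unit cell contains Z = 8 atoms.
Cell volume: a³ = (613 pm)³ = (6.130 × 10^-8 cm)³ = 2.303 × 10^-22 cm³.
ρ = Z·M/(N_A·a³) = 8 × 145.4 / (6.022 × 10²³ × 2.303 × 10^-22) = 8.386 g/cm³.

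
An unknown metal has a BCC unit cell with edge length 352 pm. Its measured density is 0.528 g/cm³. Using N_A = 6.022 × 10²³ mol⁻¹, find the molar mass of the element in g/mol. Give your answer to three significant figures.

6.93 g/mol

A BCC cell has Z = 2 atoms; a = 3.520 × 10^-8 cm.
M = ρ·N_A·a³/Z = 0.528 × 6.022 × 10²³ × 4.361 × 10^-23 / 2 = 6.93 g/mol.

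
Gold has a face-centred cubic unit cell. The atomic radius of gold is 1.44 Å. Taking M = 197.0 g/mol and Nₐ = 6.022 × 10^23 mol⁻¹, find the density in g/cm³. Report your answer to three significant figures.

19.4 g/cm³

In an FCC lattice, atoms touch along the face diagonal, so √2·a = 4r, giving a = 4.073 Å = 4.073 × 10^-8 cm.
With Z = 4, ρ = Z·M/(N_A·a³) = 4 × 197.0 / (6.022 × 10²³ × 6.757 × 10^-23) = 19.37 g/cm³.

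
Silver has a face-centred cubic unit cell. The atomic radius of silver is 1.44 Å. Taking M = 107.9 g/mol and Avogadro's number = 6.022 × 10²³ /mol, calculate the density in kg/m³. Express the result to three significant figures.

10600 kg/m³

In an FCC lattice, atoms touch along the face diagonal, so √2·a = 4r, giving a = 4.073 Å = 4.073 × 10^-8 cm.
With Z = 4, ρ = Z·M/(N_A·a³) = 4 × 107.9 / (6.022 × 10²³ × 6.757 × 10^-23) = 10.61 g/cm³ = 10600 kg/m³.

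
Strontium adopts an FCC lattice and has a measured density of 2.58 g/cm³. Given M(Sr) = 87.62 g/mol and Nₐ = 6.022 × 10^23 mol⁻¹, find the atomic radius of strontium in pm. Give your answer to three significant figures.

For an FCC cell (Z = 4), a³ = Z·M/(N_A·ρ) = 4 × 87.62 / (6.022 × 10²³ × 2.580) = 2.256 × 10^-22 cm³, so a = 6.087 × 10^-8 cm = 608.7 pm.
Atoms touch along the face diagonal, so √2·a = 4r, so r = 0.3536 × a = 215 pm.

215 pm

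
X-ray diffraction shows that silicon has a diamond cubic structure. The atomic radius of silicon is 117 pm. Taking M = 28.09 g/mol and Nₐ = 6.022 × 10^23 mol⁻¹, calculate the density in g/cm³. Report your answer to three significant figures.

In a diamond cubic lattice, nearest neighbors lie along the body diagonal with √3·a = 8r, giving a = 540.4 pm = 5.404 × 10^-8 cm.
With Z = 8, ρ = Z·M/(N_A·a³) = 8 × 28.09 / (6.022 × 10²³ × 1.578 × 10^-22) = 2.365 g/cm³.

2.36 g/cm³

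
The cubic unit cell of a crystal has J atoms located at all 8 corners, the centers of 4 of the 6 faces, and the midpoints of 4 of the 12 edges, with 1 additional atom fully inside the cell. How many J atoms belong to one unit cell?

5

Corner atoms are shared by 8 cells (1/8 each), face atoms by 2 (1/2 each), edge atoms by 4 (1/4 each), interior atoms are unshared.
Net atoms = 8 × 1/8 + 4 × 1/2 + 4 × 1/4 + 1 = 1 + 2 + 1 + 1 = 5.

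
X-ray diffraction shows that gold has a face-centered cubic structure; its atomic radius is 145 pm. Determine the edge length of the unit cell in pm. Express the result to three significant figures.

In an FCC lattice, atoms touch along the face diagonal, so √2·a = 4r.
a = 4r/√2 = 4 × 145 / 1.4142 = 410 pm.

410 pm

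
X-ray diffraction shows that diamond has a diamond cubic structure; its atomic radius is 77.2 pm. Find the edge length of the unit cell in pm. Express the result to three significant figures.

357 pm

In a diamond cubic lattice, nearest neighbors lie along the body diagonal with √3·a = 8r.
a = 8r/√3 = 8 × 77.2 / 1.7321 = 357 pm.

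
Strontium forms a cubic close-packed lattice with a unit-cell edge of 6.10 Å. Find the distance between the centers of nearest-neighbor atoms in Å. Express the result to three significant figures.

In an FCC structure, atoms touch along the face diagonal, so √2·a = 4r; the nearest-neighbor distance equals 2r = 0.7071·a.
d = 0.7071 × 6.10 = 4.31 Å.

4.31 Å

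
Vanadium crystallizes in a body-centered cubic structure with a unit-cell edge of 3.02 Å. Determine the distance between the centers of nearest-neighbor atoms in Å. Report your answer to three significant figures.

2.62 Å

In a BCC structure, atoms touch along the body diagonal, so √3·a = 4r; the nearest-neighbor distance equals 2r = 0.8660·a.
d = 0.8660 × 3.02 = 2.62 Å.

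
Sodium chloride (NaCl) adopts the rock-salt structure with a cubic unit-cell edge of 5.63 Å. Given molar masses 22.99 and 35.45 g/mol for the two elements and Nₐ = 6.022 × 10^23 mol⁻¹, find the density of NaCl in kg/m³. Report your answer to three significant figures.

The rock-salt structure contains Z = 4 formula units per cell; M(NaCl) = 22.99 + 35.45 = 58.44 g/mol.
a³ = (5.630 × 10^-8 cm)³ = 1.785 × 10^-22 cm³.
ρ = 4 × 58.44 / (6.022 × 10²³ × 1.785 × 10^-22) = 2.175 g/cm³ = 2180 kg/m³.

2180 kg/m³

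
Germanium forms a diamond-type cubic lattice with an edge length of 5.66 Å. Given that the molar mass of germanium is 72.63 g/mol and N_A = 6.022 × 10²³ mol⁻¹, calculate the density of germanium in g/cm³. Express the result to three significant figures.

5.32 g/cm³

A diamond cubic unit cell contains Z = 8 atoms.
Cell volume: a³ = (5.66 Å)³ = (5.660 × 10^-8 cm)³ = 1.813 × 10^-22 cm³.
ρ = Z·M/(N_A·a³) = 8 × 72.63 / (6.022 × 10²³ × 1.813 × 10^-22) = 5.321 g/cm³.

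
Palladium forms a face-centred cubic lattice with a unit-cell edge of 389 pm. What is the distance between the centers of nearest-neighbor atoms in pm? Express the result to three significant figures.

275 pm

In an FCC structure, atoms touch along the face diagonal, so √2·a = 4r; the nearest-neighbor distance equals 2r = 0.7071·a.
d = 0.7071 × 389 = 275 pm.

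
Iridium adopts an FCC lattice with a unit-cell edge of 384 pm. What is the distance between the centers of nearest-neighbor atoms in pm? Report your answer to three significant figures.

In an FCC structure, atoms touch along the face diagonal, so √2·a = 4r; the nearest-neighbor distance equals 2r = 0.7071·a.
d = 0.7071 × 384 = 272 pm.

272 pm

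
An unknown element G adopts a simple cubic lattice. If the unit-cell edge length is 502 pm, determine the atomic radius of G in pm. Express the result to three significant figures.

251 pm

In a simple cubic lattice, atoms touch along the cell edge, so a = 2r.
r = a/2 = 502/2 = 251 pm.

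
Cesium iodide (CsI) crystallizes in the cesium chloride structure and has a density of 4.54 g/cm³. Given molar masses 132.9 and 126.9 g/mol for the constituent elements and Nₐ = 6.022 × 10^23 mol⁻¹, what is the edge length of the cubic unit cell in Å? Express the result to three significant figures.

4.56 Å

M(CsI) = 259.8 g/mol; Z = 1 formula unit per cell.
a³ = Z·M/(N_A·ρ) = 1 × 259.8 / (6.022 × 10²³ × 4.54) = 9.503 × 10^-23 cm³, so a = 4.563 × 10^-8 cm = 4.56 Å.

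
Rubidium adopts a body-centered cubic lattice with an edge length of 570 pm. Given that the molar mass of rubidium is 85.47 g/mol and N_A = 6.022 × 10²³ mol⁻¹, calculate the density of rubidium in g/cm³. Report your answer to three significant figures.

1.53 g/cm³

A BCC unit cell contains Z = 2 atoms.
Cell volume: a³ = (570 pm)³ = (5.700 × 10^-8 cm)³ = 1.852 × 10^-22 cm³.
ρ = Z·M/(N_A·a³) = 2 × 85.47 / (6.022 × 10²³ × 1.852 × 10^-22) = 1.533 g/cm³.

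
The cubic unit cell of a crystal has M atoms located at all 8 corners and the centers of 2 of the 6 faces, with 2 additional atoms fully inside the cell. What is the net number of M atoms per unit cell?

Corner atoms are shared by 8 cells (1/8 each), face atoms by 2 (1/2 each), interior atoms are unshared.
Net atoms = 8 × 1/8 + 2 × 1/2 + 2 = 1 + 1 + 2 = 4.

4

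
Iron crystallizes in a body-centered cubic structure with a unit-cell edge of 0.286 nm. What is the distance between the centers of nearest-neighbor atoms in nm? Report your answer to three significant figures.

In a BCC structure, atoms touch along the body diagonal, so √3·a = 4r; the nearest-neighbor distance equals 2r = 0.8660·a.
d = 0.8660 × 0.286 = 0.248 nm.

0.248 nm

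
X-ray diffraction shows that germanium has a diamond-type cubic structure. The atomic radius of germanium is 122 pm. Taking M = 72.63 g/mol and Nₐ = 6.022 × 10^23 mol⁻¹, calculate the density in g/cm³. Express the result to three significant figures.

5.39 g/cm³

In a diamond cubic lattice, nearest neighbors lie along the body diagonal with √3·a = 8r, giving a = 563.5 pm = 5.635 × 10^-8 cm.
With Z = 8, ρ = Z·M/(N_A·a³) = 8 × 72.63 / (6.022 × 10²³ × 1.789 × 10^-22) = 5.393 g/cm³.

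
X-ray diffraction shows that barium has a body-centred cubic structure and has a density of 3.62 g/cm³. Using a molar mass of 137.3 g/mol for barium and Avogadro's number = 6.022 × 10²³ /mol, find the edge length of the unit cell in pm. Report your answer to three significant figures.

With Z = 2 atoms per BCC cell, a³ = Z·M/(N_A·ρ) = 2 × 137.3 / (6.022 × 10²³ × 3.620 g/cm³) = 1.260 × 10^-22 cm³.
a = (1.260 × 10^-22)^(1/3) = 5.013 × 10^-8 cm = 501 pm.

501 pm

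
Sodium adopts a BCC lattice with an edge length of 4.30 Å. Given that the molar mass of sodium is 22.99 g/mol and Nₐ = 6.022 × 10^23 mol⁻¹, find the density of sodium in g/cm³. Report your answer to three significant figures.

A BCC unit cell contains Z = 2 atoms.
Cell volume: a³ = (4.30 Å)³ = (4.300 × 10^-8 cm)³ = 7.951 × 10^-23 cm³.
ρ = Z·M/(N_A·a³) = 2 × 22.99 / (6.022 × 10²³ × 7.951 × 10^-23) = 0.9603 g/cm³.

0.960 g/cm³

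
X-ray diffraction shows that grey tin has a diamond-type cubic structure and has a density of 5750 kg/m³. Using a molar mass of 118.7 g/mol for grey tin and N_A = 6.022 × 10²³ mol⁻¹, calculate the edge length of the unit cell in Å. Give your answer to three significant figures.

6.50 Å

With Z = 8 atoms per diamond cubic cell, a³ = Z·M/(N_A·ρ) = 8 × 118.7 / (6.022 × 10²³ × 5.750 g/cm³) = 2.742 × 10^-22 cm³.
a = (2.742 × 10^-22)^(1/3) = 6.497 × 10^-8 cm = 6.50 Å.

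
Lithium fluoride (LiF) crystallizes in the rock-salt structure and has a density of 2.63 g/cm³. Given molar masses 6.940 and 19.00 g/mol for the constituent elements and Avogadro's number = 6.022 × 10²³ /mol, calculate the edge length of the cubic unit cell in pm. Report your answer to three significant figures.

403 pm

M(LiF) = 25.94 g/mol; Z = 4 formula units per cell.
a³ = Z·M/(N_A·ρ) = 4 × 25.94 / (6.022 × 10²³ × 2.63) = 6.551 × 10^-23 cm³, so a = 4.031 × 10^-8 cm = 403 pm.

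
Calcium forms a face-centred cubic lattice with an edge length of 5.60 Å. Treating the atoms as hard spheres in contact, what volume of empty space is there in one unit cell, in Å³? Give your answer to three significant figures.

In an FCC lattice atoms touch along the face diagonal, so √2·a = 4r, so r = 0.3536a = 1.980 Å.
V_cell = a³ = 175.6 Å³; V_atoms = 4 × (4/3)πr³ = 130.0 Å³.
Empty space = 175.6 − 130.0 = 45.6 Å³.

45.6 Å³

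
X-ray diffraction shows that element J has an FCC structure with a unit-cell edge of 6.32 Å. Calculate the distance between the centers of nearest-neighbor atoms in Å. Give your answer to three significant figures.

4.47 Å

In an FCC structure, atoms touch along the face diagonal, so √2·a = 4r; the nearest-neighbor distance equals 2r = 0.7071·a.
d = 0.7071 × 6.32 = 4.47 Å.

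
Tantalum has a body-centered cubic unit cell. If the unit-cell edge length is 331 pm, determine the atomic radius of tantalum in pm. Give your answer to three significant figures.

143 pm

In a BCC lattice, atoms touch along the body diagonal, so √3·a = 4r.
r = √3·a/4 = 1.7321 × 331 / 4 = 143 pm.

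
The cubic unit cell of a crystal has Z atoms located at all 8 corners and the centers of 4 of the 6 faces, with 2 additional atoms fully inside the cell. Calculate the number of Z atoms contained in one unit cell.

Corner atoms are shared by 8 cells (1/8 each), face atoms by 2 (1/2 each), interior atoms are unshared.
Net atoms = 8 × 1/8 + 4 × 1/2 + 2 = 1 + 2 + 2 = 5.

5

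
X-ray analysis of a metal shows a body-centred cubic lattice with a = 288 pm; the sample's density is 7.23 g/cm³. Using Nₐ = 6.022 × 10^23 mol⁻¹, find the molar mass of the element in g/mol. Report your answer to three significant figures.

A BCC cell has Z = 2 atoms; a = 2.880 × 10^-8 cm.
M = ρ·N_A·a³/Z = 7.23 × 6.022 × 10²³ × 2.389 × 10^-23 / 2 = 52.0 g/mol.

52.0 g/mol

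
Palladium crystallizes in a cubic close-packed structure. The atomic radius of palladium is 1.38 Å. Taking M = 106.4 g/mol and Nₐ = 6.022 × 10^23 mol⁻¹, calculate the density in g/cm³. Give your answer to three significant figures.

In an FCC lattice, atoms touch along the face diagonal, so √2·a = 4r, giving a = 3.903 Å = 3.903 × 10^-8 cm.
With Z = 4, ρ = Z·M/(N_A·a³) = 4 × 106.4 / (6.022 × 10²³ × 5.947 × 10^-23) = 11.88 g/cm³.

11.9 g/cm³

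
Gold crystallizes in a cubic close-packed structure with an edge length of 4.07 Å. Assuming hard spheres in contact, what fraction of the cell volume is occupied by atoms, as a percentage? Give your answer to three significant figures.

74.0%

In an FCC lattice atoms touch along the face diagonal, so √2·a = 4r, so r = 0.3536a = 1.439 Å.
Packing fraction = Z·(4/3)πr³ / a³ = 4 × (4/3)π × (1.439)³ / (4.07)³ = 0.7405 = 74.0%.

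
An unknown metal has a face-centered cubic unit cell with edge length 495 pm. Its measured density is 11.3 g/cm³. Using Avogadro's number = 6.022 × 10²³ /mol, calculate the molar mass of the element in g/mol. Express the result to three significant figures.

An FCC cell has Z = 4 atoms; a = 4.950 × 10^-8 cm.
M = ρ·N_A·a³/Z = 11.3 × 6.022 × 10²³ × 1.213 × 10^-22 / 4 = 206 g/mol.

206 g/mol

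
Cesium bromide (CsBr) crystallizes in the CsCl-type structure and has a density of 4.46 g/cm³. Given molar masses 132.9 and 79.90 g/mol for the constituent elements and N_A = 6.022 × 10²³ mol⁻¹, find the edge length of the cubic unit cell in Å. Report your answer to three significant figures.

M(CsBr) = 212.8 g/mol; Z = 1 formula unit per cell.
a³ = Z·M/(N_A·ρ) = 1 × 212.8 / (6.022 × 10²³ × 4.46) = 7.923 × 10^-23 cm³, so a = 4.295 × 10^-8 cm = 4.30 Å.

4.30 Å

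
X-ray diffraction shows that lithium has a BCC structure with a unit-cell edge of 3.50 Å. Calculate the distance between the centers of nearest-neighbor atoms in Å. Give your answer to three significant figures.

3.03 Å

In a BCC structure, atoms touch along the body diagonal, so √3·a = 4r; the nearest-neighbor distance equals 2r = 0.8660·a.
d = 0.8660 × 3.50 = 3.03 Å.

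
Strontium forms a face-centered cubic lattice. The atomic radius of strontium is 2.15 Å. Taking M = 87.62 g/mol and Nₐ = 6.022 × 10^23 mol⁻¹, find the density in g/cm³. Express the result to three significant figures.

2.59 g/cm³

In an FCC lattice, atoms touch along the face diagonal, so √2·a = 4r, giving a = 6.081 Å = 6.081 × 10^-8 cm.
With Z = 4, ρ = Z·M/(N_A·a³) = 4 × 87.62 / (6.022 × 10²³ × 2.249 × 10^-22) = 2.588 g/cm³.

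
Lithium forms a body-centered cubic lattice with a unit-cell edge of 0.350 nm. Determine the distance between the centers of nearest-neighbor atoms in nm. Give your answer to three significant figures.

In a BCC structure, atoms touch along the body diagonal, so √3·a = 4r; the nearest-neighbor distance equals 2r = 0.8660·a.
d = 0.8660 × 0.350 = 0.303 nm.

0.303 nm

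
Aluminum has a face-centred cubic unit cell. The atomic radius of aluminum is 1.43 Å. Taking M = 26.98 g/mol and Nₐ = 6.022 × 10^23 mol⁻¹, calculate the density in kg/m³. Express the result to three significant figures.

In an FCC lattice, atoms touch along the face diagonal, so √2·a = 4r, giving a = 4.045 Å = 4.045 × 10^-8 cm.
With Z = 4, ρ = Z·M/(N_A·a³) = 4 × 26.98 / (6.022 × 10²³ × 6.617 × 10^-23) = 2.708 g/cm³ = 2710 kg/m³.

2710 kg/m³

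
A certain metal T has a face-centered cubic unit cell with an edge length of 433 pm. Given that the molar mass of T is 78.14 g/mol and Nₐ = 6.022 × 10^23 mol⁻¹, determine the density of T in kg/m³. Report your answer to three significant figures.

An FCC unit cell contains Z = 4 atoms.
Cell volume: a³ = (433 pm)³ = (4.330 × 10^-8 cm)³ = 8.118 × 10^-23 cm³.
ρ = Z·M/(N_A·a³) = 4 × 78.14 / (6.022 × 10²³ × 8.118 × 10^-23) = 6.393 g/cm³ = 6390 kg/m³.

6390 kg/m³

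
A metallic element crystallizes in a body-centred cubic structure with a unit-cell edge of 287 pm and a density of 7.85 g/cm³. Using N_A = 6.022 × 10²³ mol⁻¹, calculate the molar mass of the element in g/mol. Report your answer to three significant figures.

55.9 g/mol

A BCC cell has Z = 2 atoms; a = 2.870 × 10^-8 cm.
M = ρ·N_A·a³/Z = 7.85 × 6.022 × 10²³ × 2.364 × 10^-23 / 2 = 55.9 g/mol.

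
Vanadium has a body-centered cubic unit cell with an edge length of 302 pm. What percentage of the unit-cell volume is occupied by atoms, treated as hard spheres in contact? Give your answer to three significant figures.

In a BCC lattice atoms touch along the body diagonal, so √3·a = 4r, so r = 0.4330a = 130.8 pm.
Packing fraction = Z·(4/3)πr³ / a³ = 2 × (4/3)π × (130.8)³ / (302)³ = 0.6802 = 68.0%.

68.0%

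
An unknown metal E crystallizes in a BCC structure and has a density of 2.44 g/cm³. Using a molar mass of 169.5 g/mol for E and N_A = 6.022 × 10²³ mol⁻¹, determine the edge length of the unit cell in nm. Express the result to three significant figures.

0.613 nm

With Z = 2 atoms per BCC cell, a³ = Z·M/(N_A·ρ) = 2 × 169.5 / (6.022 × 10²³ × 2.440 g/cm³) = 2.307 × 10^-22 cm³.
a = (2.307 × 10^-22)^(1/3) = 6.133 × 10^-8 cm = 0.613 nm.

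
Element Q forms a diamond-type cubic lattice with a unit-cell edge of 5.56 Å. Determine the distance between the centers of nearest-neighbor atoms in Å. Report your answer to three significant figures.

2.41 Å

In a diamond cubic structure, nearest neighbors lie along the body diagonal with √3·a = 8r; the nearest-neighbor distance equals 2r = 0.4330·a.
d = 0.4330 × 5.56 = 2.41 Å.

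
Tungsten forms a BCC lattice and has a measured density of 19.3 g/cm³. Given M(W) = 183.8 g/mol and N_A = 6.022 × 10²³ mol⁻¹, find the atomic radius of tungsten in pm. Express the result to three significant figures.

137 pm

For a BCC cell (Z = 2), a³ = Z·M/(N_A·ρ) = 2 × 183.8 / (6.022 × 10²³ × 19.30) = 3.163 × 10^-23 cm³, so a = 3.162 × 10^-8 cm = 316.2 pm.
Atoms touch along the body diagonal, so √3·a = 4r, so r = 0.4330 × a = 137 pm.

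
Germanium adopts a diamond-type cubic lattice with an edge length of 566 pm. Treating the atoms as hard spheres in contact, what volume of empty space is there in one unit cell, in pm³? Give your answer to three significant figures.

1.20 × 10^8 pm³

In a diamond cubic lattice nearest neighbors lie along the body diagonal with √3·a = 8r, so r = 0.2165a = 122.5 pm.
V_cell = a³ = 1.813 × 10^8 pm³; V_atoms = 8 × (4/3)πr³ = 6.167 × 10^7 pm³.
Empty space = 1.813 × 10^8 − 6.167 × 10^7 = 1.20 × 10^8 pm³.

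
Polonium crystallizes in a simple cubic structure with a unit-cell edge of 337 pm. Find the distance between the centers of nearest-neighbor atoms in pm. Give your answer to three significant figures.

In a simple cubic structure, atoms touch along the cell edge, so a = 2r; the nearest-neighbor distance equals 2r = 1.000·a.
d = 1.000 × 337 = 337 pm.

337 pm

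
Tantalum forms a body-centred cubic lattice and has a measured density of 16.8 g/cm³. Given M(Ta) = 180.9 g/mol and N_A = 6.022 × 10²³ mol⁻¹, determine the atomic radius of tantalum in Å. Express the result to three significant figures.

1.43 Å

For a BCC cell (Z = 2), a³ = Z·M/(N_A·ρ) = 2 × 180.9 / (6.022 × 10²³ × 16.80) = 3.576 × 10^-23 cm³, so a = 3.295 × 10^-8 cm = 3.295 Å.
Atoms touch along the body diagonal, so √3·a = 4r, so r = 0.4330 × a = 1.43 Å.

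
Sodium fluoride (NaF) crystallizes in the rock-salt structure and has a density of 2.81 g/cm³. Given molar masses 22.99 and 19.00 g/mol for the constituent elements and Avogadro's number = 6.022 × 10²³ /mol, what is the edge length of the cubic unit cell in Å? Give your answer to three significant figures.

M(NaF) = 41.99 g/mol; Z = 4 formula units per cell.
a³ = Z·M/(N_A·ρ) = 4 × 41.99 / (6.022 × 10²³ × 2.81) = 9.926 × 10^-23 cm³, so a = 4.630 × 10^-8 cm = 4.63 Å.

4.63 Å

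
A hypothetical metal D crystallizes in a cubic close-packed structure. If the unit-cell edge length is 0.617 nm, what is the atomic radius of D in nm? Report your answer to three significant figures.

0.218 nm

In an FCC lattice, atoms touch along the face diagonal, so √2·a = 4r.
r = √2·a/4 = 1.4142 × 0.617 / 4 = 0.218 nm.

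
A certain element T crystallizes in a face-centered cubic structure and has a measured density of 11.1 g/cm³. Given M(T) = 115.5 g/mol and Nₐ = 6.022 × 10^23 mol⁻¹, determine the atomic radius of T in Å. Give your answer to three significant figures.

For an FCC cell (Z = 4), a³ = Z·M/(N_A·ρ) = 4 × 115.5 / (6.022 × 10²³ × 11.10) = 6.912 × 10^-23 cm³, so a = 4.104 × 10^-8 cm = 4.104 Å.
Atoms touch along the face diagonal, so √2·a = 4r, so r = 0.3536 × a = 1.45 Å.

1.45 Å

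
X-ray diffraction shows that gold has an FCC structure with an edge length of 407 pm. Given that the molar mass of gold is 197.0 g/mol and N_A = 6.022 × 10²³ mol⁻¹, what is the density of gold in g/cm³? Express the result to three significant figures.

An FCC unit cell contains Z = 4 atoms.
Cell volume: a³ = (407 pm)³ = (4.070 × 10^-8 cm)³ = 6.742 × 10^-23 cm³.
ρ = Z·M/(N_A·a³) = 4 × 197.0 / (6.022 × 10²³ × 6.742 × 10^-23) = 19.41 g/cm³.

19.4 g/cm³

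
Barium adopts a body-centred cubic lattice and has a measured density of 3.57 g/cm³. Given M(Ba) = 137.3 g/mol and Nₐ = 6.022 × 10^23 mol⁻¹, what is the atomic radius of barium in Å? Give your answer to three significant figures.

2.18 Å

For a BCC cell (Z = 2), a³ = Z·M/(N_A·ρ) = 2 × 137.3 / (6.022 × 10²³ × 3.570) = 1.277 × 10^-22 cm³, so a = 5.036 × 10^-8 cm = 5.036 Å.
Atoms touch along the body diagonal, so √3·a = 4r, so r = 0.4330 × a = 2.18 Å.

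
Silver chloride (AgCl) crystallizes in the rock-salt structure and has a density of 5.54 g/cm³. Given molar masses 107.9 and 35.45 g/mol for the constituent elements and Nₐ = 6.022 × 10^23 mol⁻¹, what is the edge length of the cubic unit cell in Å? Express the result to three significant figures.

5.56 Å

M(AgCl) = 143.35 g/mol; Z = 4 formula units per cell.
a³ = Z·M/(N_A·ρ) = 4 × 143.35 / (6.022 × 10²³ × 5.54) = 1.719 × 10^-22 cm³, so a = 5.560 × 10^-8 cm = 5.56 Å.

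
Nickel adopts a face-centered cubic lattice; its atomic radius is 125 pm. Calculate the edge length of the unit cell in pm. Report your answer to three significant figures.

354 pm

In an FCC lattice, atoms touch along the face diagonal, so √2·a = 4r.
a = 4r/√2 = 4 × 125 / 1.4142 = 354 pm.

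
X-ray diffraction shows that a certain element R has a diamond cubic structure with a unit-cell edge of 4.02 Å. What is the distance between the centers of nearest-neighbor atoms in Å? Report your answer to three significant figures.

In a diamond cubic structure, nearest neighbors lie along the body diagonal with √3·a = 8r; the nearest-neighbor distance equals 2r = 0.4330·a.
d = 0.4330 × 4.02 = 1.74 Å.

1.74 Å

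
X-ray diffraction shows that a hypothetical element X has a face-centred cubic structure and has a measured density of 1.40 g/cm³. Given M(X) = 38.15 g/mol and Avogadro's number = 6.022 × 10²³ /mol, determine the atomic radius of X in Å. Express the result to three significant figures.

For an FCC cell (Z = 4), a³ = Z·M/(N_A·ρ) = 4 × 38.15 / (6.022 × 10²³ × 1.400) = 1.810 × 10^-22 cm³, so a = 5.657 × 10^-8 cm = 5.657 Å.
Atoms touch along the face diagonal, so √2·a = 4r, so r = 0.3536 × a = 2.00 Å.

2.00 Å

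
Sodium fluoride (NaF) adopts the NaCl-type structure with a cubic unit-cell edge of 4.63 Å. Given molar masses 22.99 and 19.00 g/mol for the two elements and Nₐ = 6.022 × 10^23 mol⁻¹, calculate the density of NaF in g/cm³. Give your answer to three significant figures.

2.81 g/cm³

The NaCl-type structure contains Z = 4 formula units per cell; M(NaF) = 22.99 + 19.00 = 41.99 g/mol.
a³ = (4.630 × 10^-8 cm)³ = 9.925 × 10^-23 cm³.
ρ = 4 × 41.99 / (6.022 × 10²³ × 9.925 × 10^-23) = 2.810 g/cm³.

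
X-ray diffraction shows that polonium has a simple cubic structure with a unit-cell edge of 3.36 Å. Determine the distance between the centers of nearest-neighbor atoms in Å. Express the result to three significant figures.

In a simple cubic structure, atoms touch along the cell edge, so a = 2r; the nearest-neighbor distance equals 2r = 1.000·a.
d = 1.000 × 3.36 = 3.36 Å.

3.36 Å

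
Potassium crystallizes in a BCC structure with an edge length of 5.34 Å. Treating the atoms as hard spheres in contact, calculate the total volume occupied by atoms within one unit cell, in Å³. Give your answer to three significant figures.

104 Å³

In a BCC lattice atoms touch along the body diagonal, so √3·a = 4r, so r = 0.4330a = 2.312 Å.
V_atoms = Z × (4/3)πr³ = 2 × (4/3)π × (2.312)³ = 104 Å³.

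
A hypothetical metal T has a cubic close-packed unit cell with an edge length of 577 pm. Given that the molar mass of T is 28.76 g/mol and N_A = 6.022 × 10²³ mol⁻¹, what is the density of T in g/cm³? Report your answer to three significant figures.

An FCC unit cell contains Z = 4 atoms.
Cell volume: a³ = (577 pm)³ = (5.770 × 10^-8 cm)³ = 1.921 × 10^-22 cm³.
ρ = Z·M/(N_A·a³) = 4 × 28.76 / (6.022 × 10²³ × 1.921 × 10^-22) = 0.9944 g/cm³.

0.994 g/cm³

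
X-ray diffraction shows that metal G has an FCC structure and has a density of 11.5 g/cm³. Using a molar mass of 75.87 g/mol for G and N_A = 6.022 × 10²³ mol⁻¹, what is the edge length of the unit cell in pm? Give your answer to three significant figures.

With Z = 4 atoms per FCC cell, a³ = Z·M/(N_A·ρ) = 4 × 75.87 / (6.022 × 10²³ × 11.50 g/cm³) = 4.382 × 10^-23 cm³.
a = (4.382 × 10^-23)^(1/3) = 3.526 × 10^-8 cm = 353 pm.

353 pm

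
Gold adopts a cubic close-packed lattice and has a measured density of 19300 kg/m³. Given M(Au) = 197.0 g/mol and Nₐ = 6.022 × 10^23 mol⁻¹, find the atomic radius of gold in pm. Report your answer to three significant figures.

For an FCC cell (Z = 4), a³ = Z·M/(N_A·ρ) = 4 × 197.0 / (6.022 × 10²³ × 19.30) = 6.780 × 10^-23 cm³, so a = 4.078 × 10^-8 cm = 407.8 pm.
Atoms touch along the face diagonal, so √2·a = 4r, so r = 0.3536 × a = 144 pm.

144 pm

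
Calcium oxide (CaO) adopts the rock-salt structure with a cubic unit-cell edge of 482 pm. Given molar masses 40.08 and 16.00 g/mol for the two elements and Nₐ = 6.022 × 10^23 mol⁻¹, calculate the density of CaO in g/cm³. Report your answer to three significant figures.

3.33 g/cm³

The rock-salt structure contains Z = 4 formula units per cell; M(CaO) = 40.08 + 16.00 = 56.08 g/mol.
a³ = (4.820 × 10^-8 cm)³ = 1.120 × 10^-22 cm³.
ρ = 4 × 56.08 / (6.022 × 10²³ × 1.120 × 10^-22) = 3.326 g/cm³.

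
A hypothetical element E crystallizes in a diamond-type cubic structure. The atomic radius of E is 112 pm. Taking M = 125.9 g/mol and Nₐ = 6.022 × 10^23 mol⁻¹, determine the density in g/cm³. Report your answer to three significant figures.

In a diamond cubic lattice, nearest neighbors lie along the body diagonal with √3·a = 8r, giving a = 517.3 pm = 5.173 × 10^-8 cm.
With Z = 8, ρ = Z·M/(N_A·a³) = 8 × 125.9 / (6.022 × 10²³ × 1.384 × 10^-22) = 12.08 g/cm³.

12.1 g/cm³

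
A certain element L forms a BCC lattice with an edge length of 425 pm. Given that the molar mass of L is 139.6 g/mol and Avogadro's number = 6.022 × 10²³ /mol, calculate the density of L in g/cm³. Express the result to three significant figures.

A BCC unit cell contains Z = 2 atoms.
Cell volume: a³ = (425 pm)³ = (4.250 × 10^-8 cm)³ = 7.677 × 10^-23 cm³.
ρ = Z·M/(N_A·a³) = 2 × 139.6 / (6.022 × 10²³ × 7.677 × 10^-23) = 6.040 g/cm³.

6.04 g/cm³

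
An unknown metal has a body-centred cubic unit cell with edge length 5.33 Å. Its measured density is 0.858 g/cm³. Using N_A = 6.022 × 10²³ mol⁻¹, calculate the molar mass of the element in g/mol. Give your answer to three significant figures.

39.1 g/mol

A BCC cell has Z = 2 atoms; a = 5.330 × 10^-8 cm.
M = ρ·N_A·a³/Z = 0.858 × 6.022 × 10²³ × 1.514 × 10^-22 / 2 = 39.1 g/mol.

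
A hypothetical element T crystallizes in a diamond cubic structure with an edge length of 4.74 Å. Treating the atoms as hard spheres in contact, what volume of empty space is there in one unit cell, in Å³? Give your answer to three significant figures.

In a diamond cubic lattice nearest neighbors lie along the body diagonal with √3·a = 8r, so r = 0.2165a = 1.026 Å.
V_cell = a³ = 106.5 Å³; V_atoms = 8 × (4/3)πr³ = 36.22 Å³.
Empty space = 106.5 − 36.22 = 70.3 Å³.

70.3 Å³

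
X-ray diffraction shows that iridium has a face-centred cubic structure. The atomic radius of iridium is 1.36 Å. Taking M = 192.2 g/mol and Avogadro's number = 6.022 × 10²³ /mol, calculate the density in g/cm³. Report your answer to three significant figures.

22.4 g/cm³

In an FCC lattice, atoms touch along the face diagonal, so √2·a = 4r, giving a = 3.847 Å = 3.847 × 10^-8 cm.
With Z = 4, ρ = Z·M/(N_A·a³) = 4 × 192.2 / (6.022 × 10²³ × 5.692 × 10^-23) = 22.43 g/cm³.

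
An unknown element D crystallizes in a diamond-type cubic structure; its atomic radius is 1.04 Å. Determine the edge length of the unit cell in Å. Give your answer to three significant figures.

4.80 Å

In a diamond cubic lattice, nearest neighbors lie along the body diagonal with √3·a = 8r.
a = 8r/√3 = 8 × 1.04 / 1.7321 = 4.80 Å.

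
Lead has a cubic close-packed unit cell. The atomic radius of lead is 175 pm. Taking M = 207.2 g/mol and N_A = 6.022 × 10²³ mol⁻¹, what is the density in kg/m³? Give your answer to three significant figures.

In an FCC lattice, atoms touch along the face diagonal, so √2·a = 4r, giving a = 495.0 pm = 4.950 × 10^-8 cm.
With Z = 4, ρ = Z·M/(N_A·a³) = 4 × 207.2 / (6.022 × 10²³ × 1.213 × 10^-22) = 11.35 g/cm³ = 11300 kg/m³.

11300 kg/m³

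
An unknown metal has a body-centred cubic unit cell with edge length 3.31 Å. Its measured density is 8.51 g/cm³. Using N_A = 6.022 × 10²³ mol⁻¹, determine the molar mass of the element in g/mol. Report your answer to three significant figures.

92.9 g/mol

A BCC cell has Z = 2 atoms; a = 3.310 × 10^-8 cm.
M = ρ·N_A·a³/Z = 8.51 × 6.022 × 10²³ × 3.626 × 10^-23 / 2 = 92.9 g/mol.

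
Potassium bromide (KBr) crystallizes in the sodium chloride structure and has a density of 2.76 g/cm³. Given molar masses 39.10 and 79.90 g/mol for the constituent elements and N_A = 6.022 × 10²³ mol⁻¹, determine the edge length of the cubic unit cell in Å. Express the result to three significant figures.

6.59 Å

M(KBr) = 119.0 g/mol; Z = 4 formula units per cell.
a³ = Z·M/(N_A·ρ) = 4 × 119.0 / (6.022 × 10²³ × 2.76) = 2.864 × 10^-22 cm³, so a = 6.592 × 10^-8 cm = 6.59 Å.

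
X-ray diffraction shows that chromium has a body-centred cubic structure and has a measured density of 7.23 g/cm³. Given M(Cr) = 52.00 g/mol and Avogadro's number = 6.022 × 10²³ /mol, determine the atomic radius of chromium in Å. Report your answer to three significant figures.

1.25 Å

For a BCC cell (Z = 2), a³ = Z·M/(N_A·ρ) = 2 × 52.00 / (6.022 × 10²³ × 7.230) = 2.389 × 10^-23 cm³, so a = 2.880 × 10^-8 cm = 2.880 Å.
Atoms touch along the body diagonal, so √3·a = 4r, so r = 0.4330 × a = 1.25 Å.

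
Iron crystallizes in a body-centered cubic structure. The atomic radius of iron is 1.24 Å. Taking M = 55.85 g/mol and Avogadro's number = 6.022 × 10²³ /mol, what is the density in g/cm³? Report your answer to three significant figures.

In a BCC lattice, atoms touch along the body diagonal, so √3·a = 4r, giving a = 2.864 Å = 2.864 × 10^-8 cm.
With Z = 2, ρ = Z·M/(N_A·a³) = 2 × 55.85 / (6.022 × 10²³ × 2.348 × 10^-23) = 7.899 g/cm³.

7.90 g/cm³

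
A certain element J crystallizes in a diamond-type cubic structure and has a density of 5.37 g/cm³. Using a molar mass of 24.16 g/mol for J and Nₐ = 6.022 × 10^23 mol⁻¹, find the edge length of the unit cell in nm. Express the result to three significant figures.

With Z = 8 atoms per diamond cubic cell, a³ = Z·M/(N_A·ρ) = 8 × 24.16 / (6.022 × 10²³ × 5.370 g/cm³) = 5.977 × 10^-23 cm³.
a = (5.977 × 10^-23)^(1/3) = 3.910 × 10^-8 cm = 0.391 nm.

0.391 nm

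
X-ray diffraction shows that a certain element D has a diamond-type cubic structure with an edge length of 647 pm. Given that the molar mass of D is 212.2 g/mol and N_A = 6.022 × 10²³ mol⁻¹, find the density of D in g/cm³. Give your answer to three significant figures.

10.4 g/cm³

A diamond cubic unit cell contains Z = 8 atoms.
Cell volume: a³ = (647 pm)³ = (6.470 × 10^-8 cm)³ = 2.708 × 10^-22 cm³.
ρ = Z·M/(N_A·a³) = 8 × 212.2 / (6.022 × 10²³ × 2.708 × 10^-22) = 10.41 g/cm³.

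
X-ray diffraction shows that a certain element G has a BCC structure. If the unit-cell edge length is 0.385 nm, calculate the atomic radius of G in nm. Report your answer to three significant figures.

In a BCC lattice, atoms touch along the body diagonal, so √3·a = 4r.
r = √3·a/4 = 1.7321 × 0.385 / 4 = 0.167 nm.

0.167 nm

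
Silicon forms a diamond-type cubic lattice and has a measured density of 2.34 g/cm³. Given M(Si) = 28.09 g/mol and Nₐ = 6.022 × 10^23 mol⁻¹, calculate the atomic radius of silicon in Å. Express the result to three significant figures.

For a diamond cubic cell (Z = 8), a³ = Z·M/(N_A·ρ) = 8 × 28.09 / (6.022 × 10²³ × 2.340) = 1.595 × 10^-22 cm³, so a = 5.423 × 10^-8 cm = 5.423 Å.
Nearest neighbors lie along the body diagonal with √3·a = 8r, so r = 0.2165 × a = 1.17 Å.

1.17 Å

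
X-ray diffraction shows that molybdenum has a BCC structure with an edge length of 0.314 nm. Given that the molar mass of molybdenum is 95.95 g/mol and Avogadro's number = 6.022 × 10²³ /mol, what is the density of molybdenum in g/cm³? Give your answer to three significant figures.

A BCC unit cell contains Z = 2 atoms.
Cell volume: a³ = (0.314 nm)³ = (3.140 × 10^-8 cm)³ = 3.096 × 10^-23 cm³.
ρ = Z·M/(N_A·a³) = 2 × 95.95 / (6.022 × 10²³ × 3.096 × 10^-23) = 10.29 g/cm³.

10.3 g/cm³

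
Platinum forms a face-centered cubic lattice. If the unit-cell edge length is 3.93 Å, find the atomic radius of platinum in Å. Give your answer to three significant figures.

In an FCC lattice, atoms touch along the face diagonal, so √2·a = 4r.
r = √2·a/4 = 1.4142 × 3.93 / 4 = 1.39 Å.

1.39 Å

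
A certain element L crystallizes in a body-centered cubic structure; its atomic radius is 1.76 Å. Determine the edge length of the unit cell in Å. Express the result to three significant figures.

4.06 Å

In a BCC lattice, atoms touch along the body diagonal, so √3·a = 4r.
a = 4r/√3 = 4 × 1.76 / 1.7321 = 4.06 Å.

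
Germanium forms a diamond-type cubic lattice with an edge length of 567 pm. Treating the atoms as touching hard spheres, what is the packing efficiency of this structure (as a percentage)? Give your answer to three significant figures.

34.0%

In a diamond cubic lattice nearest neighbors lie along the body diagonal with √3·a = 8r, so r = 0.2165a = 122.8 pm.
Packing fraction = Z·(4/3)πr³ / a³ = 8 × (4/3)π × (122.8)³ / (567)³ = 0.3401 = 34.0%.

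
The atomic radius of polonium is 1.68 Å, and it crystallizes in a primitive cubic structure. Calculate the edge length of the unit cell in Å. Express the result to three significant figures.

In a simple cubic lattice, atoms touch along the cell edge, so a = 2r.
a = 2r = 2 × 1.68 = 3.36 Å.

3.36 Å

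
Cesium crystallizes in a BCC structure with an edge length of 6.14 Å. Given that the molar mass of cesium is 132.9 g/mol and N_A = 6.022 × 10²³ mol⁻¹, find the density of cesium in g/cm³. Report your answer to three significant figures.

1.91 g/cm³

A BCC unit cell contains Z = 2 atoms.
Cell volume: a³ = (6.14 Å)³ = (6.140 × 10^-8 cm)³ = 2.315 × 10^-22 cm³.
ρ = Z·M/(N_A·a³) = 2 × 132.9 / (6.022 × 10²³ × 2.315 × 10^-22) = 1.907 g/cm³.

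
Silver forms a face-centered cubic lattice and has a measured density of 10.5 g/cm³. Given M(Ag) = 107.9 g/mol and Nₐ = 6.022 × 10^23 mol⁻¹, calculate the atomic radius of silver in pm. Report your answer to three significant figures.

144 pm

For an FCC cell (Z = 4), a³ = Z·M/(N_A·ρ) = 4 × 107.9 / (6.022 × 10²³ × 10.50) = 6.826 × 10^-23 cm³, so a = 4.087 × 10^-8 cm = 408.7 pm.
Atoms touch along the face diagonal, so √2·a = 4r, so r = 0.3536 × a = 144 pm.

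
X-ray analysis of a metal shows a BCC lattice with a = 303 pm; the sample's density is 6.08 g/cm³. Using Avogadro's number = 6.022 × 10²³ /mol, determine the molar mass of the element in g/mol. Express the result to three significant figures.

50.9 g/mol

A BCC cell has Z = 2 atoms; a = 3.030 × 10^-8 cm.
M = ρ·N_A·a³/Z = 6.08 × 6.022 × 10²³ × 2.782 × 10^-23 / 2 = 50.9 g/mol.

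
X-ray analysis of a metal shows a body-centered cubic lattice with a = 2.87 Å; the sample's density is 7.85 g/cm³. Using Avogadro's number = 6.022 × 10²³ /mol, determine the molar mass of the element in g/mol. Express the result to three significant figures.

55.9 g/mol

A BCC cell has Z = 2 atoms; a = 2.870 × 10^-8 cm.
M = ρ·N_A·a³/Z = 7.85 × 6.022 × 10²³ × 2.364 × 10^-23 / 2 = 55.9 g/mol.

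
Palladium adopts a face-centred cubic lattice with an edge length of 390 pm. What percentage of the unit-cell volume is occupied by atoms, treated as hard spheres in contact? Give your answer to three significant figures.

74.0%

In an FCC lattice atoms touch along the face diagonal, so √2·a = 4r, so r = 0.3536a = 137.9 pm.
Packing fraction = Z·(4/3)πr³ / a³ = 4 × (4/3)π × (137.9)³ / (390)³ = 0.7405 = 74.0%.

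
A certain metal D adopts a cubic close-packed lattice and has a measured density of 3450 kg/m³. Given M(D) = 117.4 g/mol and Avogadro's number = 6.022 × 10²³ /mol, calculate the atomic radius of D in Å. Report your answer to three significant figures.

For an FCC cell (Z = 4), a³ = Z·M/(N_A·ρ) = 4 × 117.4 / (6.022 × 10²³ × 3.450) = 2.260 × 10^-22 cm³, so a = 6.091 × 10^-8 cm = 6.091 Å.
Atoms touch along the face diagonal, so √2·a = 4r, so r = 0.3536 × a = 2.15 Å.

2.15 Å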